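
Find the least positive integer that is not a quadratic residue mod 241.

7

(2/241) = +1, so 2 is a residue.
(3/241) = +1, so 3 is a residue.
(4/241) = +1, so 4 is a residue.
(5/241) = +1, so 5 is a residue.
(6/241) = +1, so 6 is a residue.
(7/241) = −1, so 7 is the smallest positive non-residue mod 241.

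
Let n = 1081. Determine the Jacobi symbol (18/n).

1

Pull out 2: since 1081 ≡ 1 (mod 8), (2/1081) = +1.
Reciprocity: 9 ≡ 1 and 1081 ≡ 1 (mod 4), so (9/1081) = +(1081/9).
Reduce top mod 9: now compute (1/9).
Reached (1/9) = 1. Collecting the sign flips along the way, the symbol is +1.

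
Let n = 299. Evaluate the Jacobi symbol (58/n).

Pull out 2: since 299 ≡ 3 (mod 8), (2/299) = -1.
Reciprocity: 29 ≡ 1 and 299 ≡ 3 (mod 4), so (29/299) = +(299/29).
Reduce top mod 29: now compute (9/29).
Reciprocity: 9 ≡ 1 and 29 ≡ 1 (mod 4), so (9/29) = +(29/9).
Reduce top mod 9: now compute (2/9).
Pull out 2: since 9 ≡ 1 (mod 8), (2/9) = +1.
Reached (1/9) = 1. Collecting the sign flips along the way, the symbol is -1.

-1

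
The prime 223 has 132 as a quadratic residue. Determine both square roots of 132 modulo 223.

32, 191

Since 223 ≡ 3 (mod 4), a square root of 132 is 132^((223+1)/4) = 132^56 mod 223.
Repeated squaring: 132^2≡30, 132^4≡8, 132^8≡64, 132^16≡82, 132^32≡34 (mod 223).
132^56 = 132^(32+16+8) ≡ 32 (mod 223).
Check: 32² = 1024 ≡ 132 (mod 223). The two roots are 32 and 191.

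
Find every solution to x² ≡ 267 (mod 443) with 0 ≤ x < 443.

Since 443 ≡ 3 (mod 4), a square root of 267 is 267^((443+1)/4) = 267^111 mod 443.
Repeated squaring: 267^2≡409, 267^4≡270, 267^8≡248, 267^16≡370, 267^32≡13, 267^64≡169 (mod 443).
267^111 = 267^(64+32+8+4+2+1) ≡ 209 (mod 443).
Check: 209² = 43681 ≡ 267 (mod 443). The two roots are 209 and 234.

209, 234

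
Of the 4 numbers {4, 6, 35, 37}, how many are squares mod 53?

(4/53) = +1 → QR.
(6/53) = +1 → QR.
(35/53) = -1 → non-residue.
(37/53) = +1 → QR.
Total quadratic residues among the 4: 3.

3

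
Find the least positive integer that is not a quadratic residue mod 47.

(2/47) = +1, so 2 is a residue.
(3/47) = +1, so 3 is a residue.
(4/47) = +1, so 4 is a residue.
(5/47) = −1, so 5 is the smallest positive non-residue mod 47.

5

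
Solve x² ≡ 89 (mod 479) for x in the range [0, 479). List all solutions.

Since 479 ≡ 3 (mod 4), a square root of 89 is 89^((479+1)/4) = 89^120 mod 479.
Repeated squaring: 89^2≡257, 89^4≡426, 89^8≡414, 89^16≡393, 89^32≡211, 89^64≡453 (mod 479).
89^120 = 89^(64+32+16+8) ≡ 277 (mod 479).
Check: 277² = 76729 ≡ 89 (mod 479). The two roots are 202 and 277.

202, 277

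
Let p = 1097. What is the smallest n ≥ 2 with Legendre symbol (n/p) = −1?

(2/1097) = +1, so 2 is a residue.
(3/1097) = −1, so 3 is the smallest positive non-residue mod 1097.

3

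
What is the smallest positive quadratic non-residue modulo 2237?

(2/2237) = −1, so 2 is the smallest positive non-residue mod 2237.

2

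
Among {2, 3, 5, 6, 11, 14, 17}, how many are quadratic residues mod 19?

(2/19) = -1 → non-residue.
(3/19) = -1 → non-residue.
(5/19) = +1 → QR.
(6/19) = +1 → QR.
(11/19) = +1 → QR.
(14/19) = -1 → non-residue.
(17/19) = +1 → QR.
Total quadratic residues among the 7: 4.

4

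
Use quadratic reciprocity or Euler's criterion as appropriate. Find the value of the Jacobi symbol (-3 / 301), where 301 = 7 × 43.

First reduce: -3 ≡ 298 (mod 301).
Pull out 2: since 301 ≡ 5 (mod 8), (2/301) = -1.
Reciprocity: 149 ≡ 1 and 301 ≡ 1 (mod 4), so (149/301) = +(301/149).
Reduce top mod 149: now compute (3/149).
Reciprocity: 3 ≡ 3 and 149 ≡ 1 (mod 4), so (3/149) = +(149/3).
Reduce top mod 3: now compute (2/3).
Pull out 2: since 3 ≡ 3 (mod 8), (2/3) = -1.
Reached (1/3) = 1. Collecting the sign flips along the way, the symbol is +1.

1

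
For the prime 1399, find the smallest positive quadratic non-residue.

(2/1399) = +1, so 2 is a residue.
(3/1399) = −1, so 3 is the smallest positive non-residue mod 1399.

3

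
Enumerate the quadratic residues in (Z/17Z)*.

Square k = 1,…,8 (k and 17−k give the same square):
1²=1, 2²=4, 3²=9, 4²=16, 5²≡8, 6²≡2, 7²≡15, 8²≡13 (mod 17).
So the quadratic residues mod 17 are {1, 2, 4, 8, 9, 13, 15, 16}.

1, 2, 4, 8, 9, 13, 15, 16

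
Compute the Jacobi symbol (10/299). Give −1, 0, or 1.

-1

Pull out 2: since 299 ≡ 3 (mod 8), (2/299) = -1.
Reciprocity: 5 ≡ 1 and 299 ≡ 3 (mod 4), so (5/299) = +(299/5).
Reduce top mod 5: now compute (4/5).
Pull out 2^2: since 5 ≡ 5 (mod 8), (2/5) = -1, so (2/5)^2 = +1.
Reached (1/5) = 1. Collecting the sign flips along the way, the symbol is -1.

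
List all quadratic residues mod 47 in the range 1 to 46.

Square k = 1,…,23 (k and 47−k give the same square):
1²=1, 2²=4, 3²=9, 4²=16, 5²=25, 6²=36, 7²≡2, 8²≡17, 9²≡34, 10²≡6, 11²≡27, 12²≡3, 13²≡28, 14²≡8, 15²≡37, 16²≡21, 17²≡7, 18²≡42, 19²≡32, 20²≡24, 21²≡18, 22²≡14, 23²≡12 (mod 47).
So the quadratic residues mod 47 are {1, 2, 3, 4, 6, 7, 8, 9, 12, 14, 16, 17, 18, 21, 24, 25, 27, 28, 32, 34, 36, 37, 42}.

1, 2, 3, 4, 6, 7, 8, 9, 12, 14, 16, 17, 18, 21, 24, 25, 27, 28, 32, 34, 36, 37, 42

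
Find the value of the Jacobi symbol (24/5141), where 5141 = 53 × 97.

1

Pull out 2^3: since 5141 ≡ 5 (mod 8), (2/5141) = -1, so (2/5141)^3 = -1.
Reciprocity: 3 ≡ 3 and 5141 ≡ 1 (mod 4), so (3/5141) = +(5141/3).
Reduce top mod 3: now compute (2/3).
Pull out 2: since 3 ≡ 3 (mod 8), (2/3) = -1.
Reached (1/3) = 1. Collecting the sign flips along the way, the symbol is +1.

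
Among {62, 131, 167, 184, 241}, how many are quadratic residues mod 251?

2

(62/251) = -1 → non-residue.
(131/251) = +1 → QR.
(167/251) = -1 → non-residue.
(184/251) = -1 → non-residue.
(241/251) = +1 → QR.
Total quadratic residues among the 5: 2.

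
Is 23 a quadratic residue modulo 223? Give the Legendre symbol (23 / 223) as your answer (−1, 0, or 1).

-1

Reciprocity: 23 ≡ 3 and 223 ≡ 3 (mod 4), so (23/223) = −(223/23).
Reduce top mod 23: now compute (16/23).
Pull out 2^4: since 23 ≡ 7 (mod 8), (2/23) = +1, so (2/23)^4 = +1.
Reached (1/23) = 1. Collecting the sign flips along the way, the symbol is -1.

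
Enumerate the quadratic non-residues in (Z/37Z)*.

2, 5, 6, 8, 13, 14, 15, 17, 18, 19, 20, 22, 23, 24, 29, 31, 32, 35

Square k = 1,…,18 (k and 37−k give the same square):
1²=1, 2²=4, 3²=9, 4²=16, 5²=25, 6²=36, 7²≡12, 8²≡27, 9²≡7, 10²≡26, 11²≡10, 12²≡33, 13²≡21, 14²≡11, 15²≡3, 16²≡34, 17²≡30, 18²≡28 (mod 37).
The residues are {1, 3, 4, 7, 9, 10, 11, 12, 16, 21, 25, 26, 27, 28, 30, 33, 34, 36}; the non-residues are the remaining 18 nonzero classes.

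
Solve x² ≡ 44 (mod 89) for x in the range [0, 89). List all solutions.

89 ≡ 1 (mod 4), so we find a root by search.
Trying successive values, 20² = 400 ≡ 44 (mod 89). The other root is 89 − 20 = 69.

20, 69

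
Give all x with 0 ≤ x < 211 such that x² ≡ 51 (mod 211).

Since 211 ≡ 3 (mod 4), a square root of 51 is 51^((211+1)/4) = 51^53 mod 211.
Repeated squaring: 51^2≡69, 51^4≡119, 51^8≡24, 51^16≡154, 51^32≡84 (mod 211).
51^53 = 51^(32+16+4+1) ≡ 126 (mod 211).
Check: 126² = 15876 ≡ 51 (mod 211). The two roots are 85 and 126.

85, 126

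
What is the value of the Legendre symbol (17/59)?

1

Euler's criterion: (17/59) ≡ 17^29 (mod 59).
17^2 ≡ 53 (mod 59)
17^4 ≡ 36 (mod 59)
17^8 ≡ 57 (mod 59)
17^16 ≡ 4 (mod 59)
17^29 = 17^(16+8+4+1) ≡ 1 (mod 59).
Result is 1, so (17/59) = 1.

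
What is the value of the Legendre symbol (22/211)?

-1

Euler's criterion: (22/211) ≡ 22^105 (mod 211).
22^2 ≡ 62 (mod 211)
22^4 ≡ 46 (mod 211)
22^8 ≡ 6 (mod 211)
22^16 ≡ 36 (mod 211)
22^32 ≡ 30 (mod 211)
22^64 ≡ 56 (mod 211)
22^105 = 22^(64+32+8+1) ≡ 210 (mod 211).
Result is 210 ≡ −1, so (22/211) = −1.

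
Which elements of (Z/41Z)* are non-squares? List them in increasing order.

3,6,7,11,12,13,14,15,17,19,22,24,26,27,28,29,30,34,35,38

Square k = 1,…,20 (k and 41−k give the same square):
1²=1, 2²=4, 3²=9, 4²=16, 5²=25, 6²=36, 7²≡8, 8²≡23, 9²≡40, 10²≡18, 11²≡39, 12²≡21, 13²≡5, 14²≡32, 15²≡20, 16²≡10, 17²≡2, 18²≡37, 19²≡33, 20²≡31 (mod 41).
The residues are {1, 2, 4, 5, 8, 9, 10, 16, 18, 20, 21, 23, 25, 31, 32, 33, 36, 37, 39, 40}; the non-residues are the remaining 20 nonzero classes.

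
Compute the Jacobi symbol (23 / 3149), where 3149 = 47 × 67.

Reciprocity: 23 ≡ 3 and 3149 ≡ 1 (mod 4), so (23/3149) = +(3149/23).
Reduce top mod 23: now compute (21/23).
Reciprocity: 21 ≡ 1 and 23 ≡ 3 (mod 4), so (21/23) = +(23/21).
Reduce top mod 21: now compute (2/21).
Pull out 2: since 21 ≡ 5 (mod 8), (2/21) = -1.
Reached (1/21) = 1. Collecting the sign flips along the way, the symbol is -1.

-1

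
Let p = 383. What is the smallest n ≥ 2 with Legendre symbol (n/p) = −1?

5

(2/383) = +1, so 2 is a residue.
(3/383) = +1, so 3 is a residue.
(4/383) = +1, so 4 is a residue.
(5/383) = −1, so 5 is the smallest positive non-residue mod 383.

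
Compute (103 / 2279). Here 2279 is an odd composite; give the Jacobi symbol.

-1

Reciprocity: 103 ≡ 3 and 2279 ≡ 3 (mod 4), so (103/2279) = −(2279/103).
Reduce top mod 103: now compute (13/103).
Reciprocity: 13 ≡ 1 and 103 ≡ 3 (mod 4), so (13/103) = +(103/13).
Reduce top mod 13: now compute (12/13).
Pull out 2^2: since 13 ≡ 5 (mod 8), (2/13) = -1, so (2/13)^2 = +1.
Reciprocity: 3 ≡ 3 and 13 ≡ 1 (mod 4), so (3/13) = +(13/3).
Reduce top mod 3: now compute (1/3).
Reached (1/3) = 1. Collecting the sign flips along the way, the symbol is -1.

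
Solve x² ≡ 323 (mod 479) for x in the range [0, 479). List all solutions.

Since 479 ≡ 3 (mod 4), a square root of 323 is 323^((479+1)/4) = 323^120 mod 479.
Repeated squaring: 323^2≡386, 323^4≡27, 323^8≡250, 323^16≡230, 323^32≡210, 323^64≡32 (mod 479).
323^120 = 323^(64+32+16+8) ≡ 280 (mod 479).
Check: 280² = 78400 ≡ 323 (mod 479). The two roots are 199 and 280.

199, 280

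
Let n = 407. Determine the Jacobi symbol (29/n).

Reciprocity: 29 ≡ 1 and 407 ≡ 3 (mod 4), so (29/407) = +(407/29).
Reduce top mod 29: now compute (1/29).
Reached (1/29) = 1. Collecting the sign flips along the way, the symbol is +1.

1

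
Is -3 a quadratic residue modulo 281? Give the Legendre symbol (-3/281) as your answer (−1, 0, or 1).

-1

First reduce: -3 ≡ 278 (mod 281).
Pull out 2: since 281 ≡ 1 (mod 8), (2/281) = +1.
Reciprocity: 139 ≡ 3 and 281 ≡ 1 (mod 4), so (139/281) = +(281/139).
Reduce top mod 139: now compute (3/139).
Reciprocity: 3 ≡ 3 and 139 ≡ 3 (mod 4), so (3/139) = −(139/3).
Reduce top mod 3: now compute (1/3).
Reached (1/3) = 1. Collecting the sign flips along the way, the symbol is -1.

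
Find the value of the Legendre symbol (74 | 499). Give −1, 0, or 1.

1

Euler's criterion: (74/499) ≡ 74^249 (mod 499).
74^2 ≡ 486 (mod 499)
74^4 ≡ 169 (mod 499)
74^8 ≡ 118 (mod 499)
74^16 ≡ 451 (mod 499)
74^32 ≡ 308 (mod 499)
74^64 ≡ 54 (mod 499)
74^128 ≡ 421 (mod 499)
74^249 = 74^(128+64+32+16+8+1) ≡ 1 (mod 499).
Result is 1, so (74/499) = 1.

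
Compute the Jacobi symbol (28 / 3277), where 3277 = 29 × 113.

Pull out 2^2: since 3277 ≡ 5 (mod 8), (2/3277) = -1, so (2/3277)^2 = +1.
Reciprocity: 7 ≡ 3 and 3277 ≡ 1 (mod 4), so (7/3277) = +(3277/7).
Reduce top mod 7: now compute (1/7).
Reached (1/7) = 1. Collecting the sign flips along the way, the symbol is +1.

1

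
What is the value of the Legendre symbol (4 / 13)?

1

Euler's criterion: (4/13) ≡ 4^6 (mod 13).
4^2 ≡ 3 (mod 13)
4^4 ≡ 9 (mod 13)
4^6 = 4^(4+2) ≡ 1 (mod 13).
Result is 1, so (4/13) = 1.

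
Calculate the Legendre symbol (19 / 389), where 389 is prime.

1

Reciprocity: 19 ≡ 3 and 389 ≡ 1 (mod 4), so (19/389) = +(389/19).
Reduce top mod 19: now compute (9/19).
Reciprocity: 9 ≡ 1 and 19 ≡ 3 (mod 4), so (9/19) = +(19/9).
Reduce top mod 9: now compute (1/9).
Reached (1/9) = 1. Collecting the sign flips along the way, the symbol is +1.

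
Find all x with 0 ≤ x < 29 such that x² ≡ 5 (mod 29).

29 ≡ 1 (mod 4), so we find a root by search.
Trying successive values, 11² = 121 ≡ 5 (mod 29). The other root is 29 − 11 = 18.

11, 18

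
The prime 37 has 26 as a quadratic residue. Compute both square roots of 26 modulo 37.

10, 27

37 ≡ 1 (mod 4), so we find a root by search.
Trying successive values, 10² = 100 ≡ 26 (mod 37). The other root is 37 − 10 = 27.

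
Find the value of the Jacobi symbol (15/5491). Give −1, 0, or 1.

Reciprocity: 15 ≡ 3 and 5491 ≡ 3 (mod 4), so (15/5491) = −(5491/15).
Reduce top mod 15: now compute (1/15).
Reached (1/15) = 1. Collecting the sign flips along the way, the symbol is -1.

-1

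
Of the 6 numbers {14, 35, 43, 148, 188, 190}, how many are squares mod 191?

(14/191) = -1 → non-residue.
(35/191) = -1 → non-residue.
(43/191) = +1 → QR.
(148/191) = -1 → non-residue.
(188/191) = -1 → non-residue.
(190/191) = -1 → non-residue.
Total quadratic residues among the 6: 1.

1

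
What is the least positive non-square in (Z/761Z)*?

3

(2/761) = +1, so 2 is a residue.
(3/761) = −1, so 3 is the smallest positive non-residue mod 761.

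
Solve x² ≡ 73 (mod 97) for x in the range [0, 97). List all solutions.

48, 49

97 ≡ 1 (mod 4), so we find a root by search.
Trying successive values, 48² = 2304 ≡ 73 (mod 97). The other root is 97 − 48 = 49.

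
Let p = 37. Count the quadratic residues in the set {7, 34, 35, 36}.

3

(7/37) = +1 → QR.
(34/37) = +1 → QR.
(35/37) = -1 → non-residue.
(36/37) = +1 → QR.
Total quadratic residues among the 4: 3.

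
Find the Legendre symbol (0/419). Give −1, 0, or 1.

Top reduces to 0: gcd > 1, so the symbol is 0.

0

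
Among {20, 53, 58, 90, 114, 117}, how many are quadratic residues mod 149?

(20/149) = +1 → QR.
(53/149) = +1 → QR.
(58/149) = -1 → non-residue.
(90/149) = -1 → non-residue.
(114/149) = +1 → QR.
(117/149) = -1 → non-residue.
Total quadratic residues among the 6: 3.

3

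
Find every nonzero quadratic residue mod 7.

Square k = 1,…,3 (k and 7−k give the same square):
1²=1, 2²=4, 3²≡2 (mod 7).
So the quadratic residues mod 7 are {1, 2, 4}.

1 2 4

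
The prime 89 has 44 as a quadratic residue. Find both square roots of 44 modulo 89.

89 ≡ 1 (mod 4), so we find a root by search.
Trying successive values, 20² = 400 ≡ 44 (mod 89). The other root is 89 − 20 = 69.

20, 69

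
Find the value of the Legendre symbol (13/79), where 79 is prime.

1

Euler's criterion: (13/79) ≡ 13^39 (mod 79).
13^2 ≡ 11 (mod 79)
13^4 ≡ 42 (mod 79)
13^8 ≡ 26 (mod 79)
13^16 ≡ 44 (mod 79)
13^32 ≡ 40 (mod 79)
13^39 = 13^(32+4+2+1) ≡ 1 (mod 79).
Result is 1, so (13/79) = 1.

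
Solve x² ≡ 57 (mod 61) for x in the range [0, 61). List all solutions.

61 ≡ 1 (mod 4), so we find a root by search.
Trying successive values, 22² = 484 ≡ 57 (mod 61). The other root is 61 − 22 = 39.

22, 39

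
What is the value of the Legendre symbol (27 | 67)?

-1

Reciprocity: 27 ≡ 3 and 67 ≡ 3 (mod 4), so (27/67) = −(67/27).
Reduce top mod 27: now compute (13/27).
Reciprocity: 13 ≡ 1 and 27 ≡ 3 (mod 4), so (13/27) = +(27/13).
Reduce top mod 13: now compute (1/13).
Reached (1/13) = 1. Collecting the sign flips along the way, the symbol is -1.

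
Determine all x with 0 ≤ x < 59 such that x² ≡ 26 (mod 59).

12, 47

Since 59 ≡ 3 (mod 4), a square root of 26 is 26^((59+1)/4) = 26^15 mod 59.
Repeated squaring: 26^2≡27, 26^4≡21, 26^8≡28 (mod 59).
26^15 = 26^(8+4+2+1) ≡ 12 (mod 59).
Check: 12² = 144 ≡ 26 (mod 59). The two roots are 12 and 47.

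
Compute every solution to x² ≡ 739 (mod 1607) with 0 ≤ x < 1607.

712, 895

Since 1607 ≡ 3 (mod 4), a square root of 739 is 739^((1607+1)/4) = 739^402 mod 1607.
Repeated squaring: 739^2≡1348, 739^4≡1194, 739^8≡227, 739^16≡105, 739^32≡1383, 739^64≡359, 739^128≡321, 739^256≡193 (mod 1607).
739^402 = 739^(256+128+16+2) ≡ 712 (mod 1607).
Check: 712² = 506944 ≡ 739 (mod 1607). The two roots are 712 and 895.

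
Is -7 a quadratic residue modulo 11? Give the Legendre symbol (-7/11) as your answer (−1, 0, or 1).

1

Euler's criterion: (-7/11) ≡ 4^5 (mod 11).
4^2 ≡ 5 (mod 11)
4^4 ≡ 3 (mod 11)
4^5 = 4^(4+1) ≡ 1 (mod 11).
Result is 1, so (-7/11) = 1.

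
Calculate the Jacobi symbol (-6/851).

First reduce: -6 ≡ 845 (mod 851).
Reciprocity: 845 ≡ 1 and 851 ≡ 3 (mod 4), so (845/851) = +(851/845).
Reduce top mod 845: now compute (6/845).
Pull out 2: since 845 ≡ 5 (mod 8), (2/845) = -1.
Reciprocity: 3 ≡ 3 and 845 ≡ 1 (mod 4), so (3/845) = +(845/3).
Reduce top mod 3: now compute (2/3).
Pull out 2: since 3 ≡ 3 (mod 8), (2/3) = -1.
Reached (1/3) = 1. Collecting the sign flips along the way, the symbol is +1.

1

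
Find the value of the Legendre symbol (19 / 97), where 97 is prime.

Reciprocity: 19 ≡ 3 and 97 ≡ 1 (mod 4), so (19/97) = +(97/19).
Reduce top mod 19: now compute (2/19).
Pull out 2: since 19 ≡ 3 (mod 8), (2/19) = -1.
Reached (1/19) = 1. Collecting the sign flips along the way, the symbol is -1.

-1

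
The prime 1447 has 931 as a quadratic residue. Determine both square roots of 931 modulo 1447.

200, 1247

Since 1447 ≡ 3 (mod 4), a square root of 931 is 931^((1447+1)/4) = 931^362 mod 1447.
Repeated squaring: 931^2≡8, 931^4≡64, 931^8≡1202, 931^16≡698, 931^32≡1012, 931^64≡1115, 931^128≡252, 931^256≡1283 (mod 1447).
931^362 = 931^(256+64+32+8+2) ≡ 200 (mod 1447).
Check: 200² = 40000 ≡ 931 (mod 1447). The two roots are 200 and 1247.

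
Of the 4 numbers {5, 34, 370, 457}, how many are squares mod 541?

(5/541) = +1 → QR.
(34/541) = +1 → QR.
(370/541) = +1 → QR.
(457/541) = +1 → QR.
Total quadratic residues among the 4: 4.

4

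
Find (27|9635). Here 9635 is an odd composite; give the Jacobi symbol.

Reciprocity: 27 ≡ 3 and 9635 ≡ 3 (mod 4), so (27/9635) = −(9635/27).
Reduce top mod 27: now compute (23/27).
Reciprocity: 23 ≡ 3 and 27 ≡ 3 (mod 4), so (23/27) = −(27/23).
Reduce top mod 23: now compute (4/23).
Pull out 2^2: since 23 ≡ 7 (mod 8), (2/23) = +1, so (2/23)^2 = +1.
Reached (1/23) = 1. Collecting the sign flips along the way, the symbol is +1.

1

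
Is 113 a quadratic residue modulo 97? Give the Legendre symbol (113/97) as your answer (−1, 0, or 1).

1

First reduce: 113 ≡ 16 (mod 97).
Pull out 2^4: since 97 ≡ 1 (mod 8), (2/97) = +1, so (2/97)^4 = +1.
Reached (1/97) = 1. Collecting the sign flips along the way, the symbol is +1.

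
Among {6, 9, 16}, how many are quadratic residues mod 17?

(6/17) = -1 → non-residue.
(9/17) = +1 → QR.
(16/17) = +1 → QR.
Total quadratic residues among the 3: 2.

2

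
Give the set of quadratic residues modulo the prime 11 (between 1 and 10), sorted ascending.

Square k = 1,…,5 (k and 11−k give the same square):
1²=1, 2²=4, 3²=9, 4²≡5, 5²≡3 (mod 11).
So the quadratic residues mod 11 are {1, 3, 4, 5, 9}.

1, 3, 4, 5, 9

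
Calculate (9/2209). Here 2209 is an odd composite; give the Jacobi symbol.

Reciprocity: 9 ≡ 1 and 2209 ≡ 1 (mod 4), so (9/2209) = +(2209/9).
Reduce top mod 9: now compute (4/9).
Pull out 2^2: since 9 ≡ 1 (mod 8), (2/9) = +1, so (2/9)^2 = +1.
Reached (1/9) = 1. Collecting the sign flips along the way, the symbol is +1.

1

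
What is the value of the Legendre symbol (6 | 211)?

Euler's criterion: (6/211) ≡ 6^105 (mod 211).
6^2 ≡ 36 (mod 211)
6^4 ≡ 30 (mod 211)
6^8 ≡ 56 (mod 211)
6^16 ≡ 182 (mod 211)
6^32 ≡ 208 (mod 211)
6^64 ≡ 9 (mod 211)
6^105 = 6^(64+32+8+1) ≡ 1 (mod 211).
Result is 1, so (6/211) = 1.

1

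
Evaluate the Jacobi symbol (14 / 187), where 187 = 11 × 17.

-1

Pull out 2: since 187 ≡ 3 (mod 8), (2/187) = -1.
Reciprocity: 7 ≡ 3 and 187 ≡ 3 (mod 4), so (7/187) = −(187/7).
Reduce top mod 7: now compute (5/7).
Reciprocity: 5 ≡ 1 and 7 ≡ 3 (mod 4), so (5/7) = +(7/5).
Reduce top mod 5: now compute (2/5).
Pull out 2: since 5 ≡ 5 (mod 8), (2/5) = -1.
Reached (1/5) = 1. Collecting the sign flips along the way, the symbol is -1.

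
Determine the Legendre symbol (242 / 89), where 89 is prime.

Euler's criterion: (242/89) ≡ 64^44 (mod 89).
64^2 ≡ 2 (mod 89)
64^4 ≡ 4 (mod 89)
64^8 ≡ 16 (mod 89)
64^16 ≡ 78 (mod 89)
64^32 ≡ 32 (mod 89)
64^44 = 64^(32+8+4) ≡ 1 (mod 89).
Result is 1, so (242/89) = 1.

1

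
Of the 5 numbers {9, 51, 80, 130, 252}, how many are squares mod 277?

(9/277) = +1 → QR.
(51/277) = -1 → non-residue.
(80/277) = -1 → non-residue.
(130/277) = +1 → QR.
(252/277) = +1 → QR.
Total quadratic residues among the 5: 3.

3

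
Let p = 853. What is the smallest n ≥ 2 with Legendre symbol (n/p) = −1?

(2/853) = −1, so 2 is the smallest positive non-residue mod 853.

2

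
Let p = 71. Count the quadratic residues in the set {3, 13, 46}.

1

(3/71) = +1 → QR.
(13/71) = -1 → non-residue.
(46/71) = -1 → non-residue.
Total quadratic residues among the 3: 1.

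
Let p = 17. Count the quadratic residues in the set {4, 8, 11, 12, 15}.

(4/17) = +1 → QR.
(8/17) = +1 → QR.
(11/17) = -1 → non-residue.
(12/17) = -1 → non-residue.
(15/17) = +1 → QR.
Total quadratic residues among the 5: 3.

3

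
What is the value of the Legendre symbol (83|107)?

1

Reciprocity: 83 ≡ 3 and 107 ≡ 3 (mod 4), so (83/107) = −(107/83).
Reduce top mod 83: now compute (24/83).
Pull out 2^3: since 83 ≡ 3 (mod 8), (2/83) = -1, so (2/83)^3 = -1.
Reciprocity: 3 ≡ 3 and 83 ≡ 3 (mod 4), so (3/83) = −(83/3).
Reduce top mod 3: now compute (2/3).
Pull out 2: since 3 ≡ 3 (mod 8), (2/3) = -1.
Reached (1/3) = 1. Collecting the sign flips along the way, the symbol is +1.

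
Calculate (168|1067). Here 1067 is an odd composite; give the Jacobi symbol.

Pull out 2^3: since 1067 ≡ 3 (mod 8), (2/1067) = -1, so (2/1067)^3 = -1.
Reciprocity: 21 ≡ 1 and 1067 ≡ 3 (mod 4), so (21/1067) = +(1067/21).
Reduce top mod 21: now compute (17/21).
Reciprocity: 17 ≡ 1 and 21 ≡ 1 (mod 4), so (17/21) = +(21/17).
Reduce top mod 17: now compute (4/17).
Pull out 2^2: since 17 ≡ 1 (mod 8), (2/17) = +1, so (2/17)^2 = +1.
Reached (1/17) = 1. Collecting the sign flips along the way, the symbol is -1.

-1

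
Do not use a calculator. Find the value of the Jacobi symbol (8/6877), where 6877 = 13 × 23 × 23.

-1

Pull out 2^3: since 6877 ≡ 5 (mod 8), (2/6877) = -1, so (2/6877)^3 = -1.
Reached (1/6877) = 1. Collecting the sign flips along the way, the symbol is -1.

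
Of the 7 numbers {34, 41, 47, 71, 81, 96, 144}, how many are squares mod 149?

4

(34/149) = -1 → non-residue.
(41/149) = -1 → non-residue.
(47/149) = +1 → QR.
(71/149) = -1 → non-residue.
(81/149) = +1 → QR.
(96/149) = +1 → QR.
(144/149) = +1 → QR.
Total quadratic residues among the 7: 4.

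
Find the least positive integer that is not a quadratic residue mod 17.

(2/17) = +1, so 2 is a residue.
(3/17) = −1, so 3 is the smallest positive non-residue mod 17.

3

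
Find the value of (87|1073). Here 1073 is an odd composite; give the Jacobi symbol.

0

Reciprocity: 87 ≡ 3 and 1073 ≡ 1 (mod 4), so (87/1073) = +(1073/87).
Reduce top mod 87: now compute (29/87).
Reciprocity: 29 ≡ 1 and 87 ≡ 3 (mod 4), so (29/87) = +(87/29).
Reduce top mod 29: now compute (0/29).
Top reduces to 0: gcd > 1, so the symbol is 0.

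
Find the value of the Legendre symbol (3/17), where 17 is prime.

-1

Reciprocity: 3 ≡ 3 and 17 ≡ 1 (mod 4), so (3/17) = +(17/3).
Reduce top mod 3: now compute (2/3).
Pull out 2: since 3 ≡ 3 (mod 8), (2/3) = -1.
Reached (1/3) = 1. Collecting the sign flips along the way, the symbol is -1.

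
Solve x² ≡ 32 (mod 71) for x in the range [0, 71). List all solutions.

23, 48

Since 71 ≡ 3 (mod 4), a square root of 32 is 32^((71+1)/4) = 32^18 mod 71.
Repeated squaring: 32^2≡30, 32^4≡48, 32^8≡32, 32^16≡30 (mod 71).
32^18 = 32^(16+2) ≡ 48 (mod 71).
Check: 48² = 2304 ≡ 32 (mod 71). The two roots are 23 and 48.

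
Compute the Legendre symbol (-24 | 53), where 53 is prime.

First reduce: -24 ≡ 29 (mod 53).
Reciprocity: 29 ≡ 1 and 53 ≡ 1 (mod 4), so (29/53) = +(53/29).
Reduce top mod 29: now compute (24/29).
Pull out 2^3: since 29 ≡ 5 (mod 8), (2/29) = -1, so (2/29)^3 = -1.
Reciprocity: 3 ≡ 3 and 29 ≡ 1 (mod 4), so (3/29) = +(29/3).
Reduce top mod 3: now compute (2/3).
Pull out 2: since 3 ≡ 3 (mod 8), (2/3) = -1.
Reached (1/3) = 1. Collecting the sign flips along the way, the symbol is +1.

1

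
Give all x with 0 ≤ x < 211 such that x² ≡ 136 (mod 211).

Since 211 ≡ 3 (mod 4), a square root of 136 is 136^((211+1)/4) = 136^53 mod 211.
Repeated squaring: 136^2≡139, 136^4≡120, 136^8≡52, 136^16≡172, 136^32≡44 (mod 211).
136^53 = 136^(32+16+4+1) ≡ 66 (mod 211).
Check: 66² = 4356 ≡ 136 (mod 211). The two roots are 66 and 145.

66, 145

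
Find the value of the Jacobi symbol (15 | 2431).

Reciprocity: 15 ≡ 3 and 2431 ≡ 3 (mod 4), so (15/2431) = −(2431/15).
Reduce top mod 15: now compute (1/15).
Reached (1/15) = 1. Collecting the sign flips along the way, the symbol is -1.

-1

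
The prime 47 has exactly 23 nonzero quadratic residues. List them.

1 2 3 4 6 7 8 9 12 14 16 17 18 21 24 25 27 28 32 34 36 37 42

Square k = 1,…,23 (k and 47−k give the same square):
1²=1, 2²=4, 3²=9, 4²=16, 5²=25, 6²=36, 7²≡2, 8²≡17, 9²≡34, 10²≡6, 11²≡27, 12²≡3, 13²≡28, 14²≡8, 15²≡37, 16²≡21, 17²≡7, 18²≡42, 19²≡32, 20²≡24, 21²≡18, 22²≡14, 23²≡12 (mod 47).
So the quadratic residues mod 47 are {1, 2, 3, 4, 6, 7, 8, 9, 12, 14, 16, 17, 18, 21, 24, 25, 27, 28, 32, 34, 36, 37, 42}.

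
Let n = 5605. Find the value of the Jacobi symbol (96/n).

Pull out 2^5: since 5605 ≡ 5 (mod 8), (2/5605) = -1, so (2/5605)^5 = -1.
Reciprocity: 3 ≡ 3 and 5605 ≡ 1 (mod 4), so (3/5605) = +(5605/3).
Reduce top mod 3: now compute (1/3).
Reached (1/3) = 1. Collecting the sign flips along the way, the symbol is -1.

-1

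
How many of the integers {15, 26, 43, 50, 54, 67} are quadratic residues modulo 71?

(15/71) = +1 → QR.
(26/71) = -1 → non-residue.
(43/71) = +1 → QR.
(50/71) = +1 → QR.
(54/71) = +1 → QR.
(67/71) = -1 → non-residue.
Total quadratic residues among the 6: 4.

4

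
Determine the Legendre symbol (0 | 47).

0

Top reduces to 0: gcd > 1, so the symbol is 0.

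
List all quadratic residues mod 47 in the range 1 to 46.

1, 2, 3, 4, 6, 7, 8, 9, 12, 14, 16, 17, 18, 21, 24, 25, 27, 28, 32, 34, 36, 37, 42

Square k = 1,…,23 (k and 47−k give the same square):
1²=1, 2²=4, 3²=9, 4²=16, 5²=25, 6²=36, 7²≡2, 8²≡17, 9²≡34, 10²≡6, 11²≡27, 12²≡3, 13²≡28, 14²≡8, 15²≡37, 16²≡21, 17²≡7, 18²≡42, 19²≡32, 20²≡24, 21²≡18, 22²≡14, 23²≡12 (mod 47).
So the quadratic residues mod 47 are {1, 2, 3, 4, 6, 7, 8, 9, 12, 14, 16, 17, 18, 21, 24, 25, 27, 28, 32, 34, 36, 37, 42}.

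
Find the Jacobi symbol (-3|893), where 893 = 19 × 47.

-1

First reduce: -3 ≡ 890 (mod 893).
Pull out 2: since 893 ≡ 5 (mod 8), (2/893) = -1.
Reciprocity: 445 ≡ 1 and 893 ≡ 1 (mod 4), so (445/893) = +(893/445).
Reduce top mod 445: now compute (3/445).
Reciprocity: 3 ≡ 3 and 445 ≡ 1 (mod 4), so (3/445) = +(445/3).
Reduce top mod 3: now compute (1/3).
Reached (1/3) = 1. Collecting the sign flips along the way, the symbol is -1.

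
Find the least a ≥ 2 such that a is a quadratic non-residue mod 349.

(2/349) = −1, so 2 is the smallest positive non-residue mod 349.

2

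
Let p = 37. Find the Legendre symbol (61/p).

First reduce: 61 ≡ 24 (mod 37).
Pull out 2^3: since 37 ≡ 5 (mod 8), (2/37) = -1, so (2/37)^3 = -1.
Reciprocity: 3 ≡ 3 and 37 ≡ 1 (mod 4), so (3/37) = +(37/3).
Reduce top mod 3: now compute (1/3).
Reached (1/3) = 1. Collecting the sign flips along the way, the symbol is -1.

-1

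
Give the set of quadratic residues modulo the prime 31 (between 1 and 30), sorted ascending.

1,2,4,5,7,8,9,10,14,16,18,19,20,25,28

Square k = 1,…,15 (k and 31−k give the same square):
1²=1, 2²=4, 3²=9, 4²=16, 5²=25, 6²≡5, 7²≡18, 8²≡2, 9²≡19, 10²≡7, 11²≡28, 12²≡20, 13²≡14, 14²≡10, 15²≡8 (mod 31).
So the quadratic residues mod 31 are {1, 2, 4, 5, 7, 8, 9, 10, 14, 16, 18, 19, 20, 25, 28}.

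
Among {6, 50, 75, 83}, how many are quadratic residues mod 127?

1

(6/127) = -1 → non-residue.
(50/127) = +1 → QR.
(75/127) = -1 → non-residue.
(83/127) = -1 → non-residue.
Total quadratic residues among the 4: 1.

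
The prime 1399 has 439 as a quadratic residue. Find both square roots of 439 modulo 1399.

331, 1068

Since 1399 ≡ 3 (mod 4), a square root of 439 is 439^((1399+1)/4) = 439^350 mod 1399.
Repeated squaring: 439^2≡1058, 439^4≡164, 439^8≡315, 439^16≡1295, 439^32≡1023, 439^64≡77, 439^128≡333, 439^256≡368 (mod 1399).
439^350 = 439^(256+64+16+8+4+2) ≡ 331 (mod 1399).
Check: 331² = 109561 ≡ 439 (mod 1399). The two roots are 331 and 1068.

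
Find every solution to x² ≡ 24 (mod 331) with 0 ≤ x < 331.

Since 331 ≡ 3 (mod 4), a square root of 24 is 24^((331+1)/4) = 24^83 mod 331.
Repeated squaring: 24^2≡245, 24^4≡114, 24^8≡87, 24^16≡287, 24^32≡281, 24^64≡183 (mod 331).
24^83 = 24^(64+16+2+1) ≡ 149 (mod 331).
Check: 149² = 22201 ≡ 24 (mod 331). The two roots are 149 and 182.

149, 182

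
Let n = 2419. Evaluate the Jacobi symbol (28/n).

Pull out 2^2: since 2419 ≡ 3 (mod 8), (2/2419) = -1, so (2/2419)^2 = +1.
Reciprocity: 7 ≡ 3 and 2419 ≡ 3 (mod 4), so (7/2419) = −(2419/7).
Reduce top mod 7: now compute (4/7).
Pull out 2^2: since 7 ≡ 7 (mod 8), (2/7) = +1, so (2/7)^2 = +1.
Reached (1/7) = 1. Collecting the sign flips along the way, the symbol is -1.

-1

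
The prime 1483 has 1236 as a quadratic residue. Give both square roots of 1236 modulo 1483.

158, 1325

Since 1483 ≡ 3 (mod 4), a square root of 1236 is 1236^((1483+1)/4) = 1236^371 mod 1483.
Repeated squaring: 1236^2≡206, 1236^4≡912, 1236^8≡1264, 1236^16≡505, 1236^32≡1432, 1236^64≡1118, 1236^128≡1238, 1236^256≡705 (mod 1483).
1236^371 = 1236^(256+64+32+16+2+1) ≡ 1325 (mod 1483).
Check: 1325² = 1755625 ≡ 1236 (mod 1483). The two roots are 158 and 1325.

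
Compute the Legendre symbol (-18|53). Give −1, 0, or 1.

-1

First reduce: -18 ≡ 35 (mod 53).
Reciprocity: 35 ≡ 3 and 53 ≡ 1 (mod 4), so (35/53) = +(53/35).
Reduce top mod 35: now compute (18/35).
Pull out 2: since 35 ≡ 3 (mod 8), (2/35) = -1.
Reciprocity: 9 ≡ 1 and 35 ≡ 3 (mod 4), so (9/35) = +(35/9).
Reduce top mod 9: now compute (8/9).
Pull out 2^3: since 9 ≡ 1 (mod 8), (2/9) = +1, so (2/9)^3 = +1.
Reached (1/9) = 1. Collecting the sign flips along the way, the symbol is -1.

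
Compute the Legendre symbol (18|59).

Pull out 2: since 59 ≡ 3 (mod 8), (2/59) = -1.
Reciprocity: 9 ≡ 1 and 59 ≡ 3 (mod 4), so (9/59) = +(59/9).
Reduce top mod 9: now compute (5/9).
Reciprocity: 5 ≡ 1 and 9 ≡ 1 (mod 4), so (5/9) = +(9/5).
Reduce top mod 5: now compute (4/5).
Pull out 2^2: since 5 ≡ 5 (mod 8), (2/5) = -1, so (2/5)^2 = +1.
Reached (1/5) = 1. Collecting the sign flips along the way, the symbol is -1.

-1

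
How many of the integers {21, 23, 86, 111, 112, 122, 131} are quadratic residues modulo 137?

2

(21/137) = -1 → non-residue.
(23/137) = -1 → non-residue.
(86/137) = -1 → non-residue.
(111/137) = -1 → non-residue.
(112/137) = +1 → QR.
(122/137) = +1 → QR.
(131/137) = -1 → non-residue.
Total quadratic residues among the 7: 2.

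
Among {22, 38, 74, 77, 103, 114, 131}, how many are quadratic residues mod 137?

(22/137) = +1 → QR.
(38/137) = +1 → QR.
(74/137) = +1 → QR.
(77/137) = +1 → QR.
(103/137) = +1 → QR.
(114/137) = -1 → non-residue.
(131/137) = -1 → non-residue.
Total quadratic residues among the 7: 5.

5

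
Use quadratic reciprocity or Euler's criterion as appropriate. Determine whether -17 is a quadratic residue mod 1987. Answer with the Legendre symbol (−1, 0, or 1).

-1

First reduce: -17 ≡ 1970 (mod 1987).
Pull out 2: since 1987 ≡ 3 (mod 8), (2/1987) = -1.
Reciprocity: 985 ≡ 1 and 1987 ≡ 3 (mod 4), so (985/1987) = +(1987/985).
Reduce top mod 985: now compute (17/985).
Reciprocity: 17 ≡ 1 and 985 ≡ 1 (mod 4), so (17/985) = +(985/17).
Reduce top mod 17: now compute (16/17).
Pull out 2^4: since 17 ≡ 1 (mod 8), (2/17) = +1, so (2/17)^4 = +1.
Reached (1/17) = 1. Collecting the sign flips along the way, the symbol is -1.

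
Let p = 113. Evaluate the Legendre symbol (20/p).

Euler's criterion: (20/113) ≡ 20^56 (mod 113).
20^2 ≡ 61 (mod 113)
20^4 ≡ 105 (mod 113)
20^8 ≡ 64 (mod 113)
20^16 ≡ 28 (mod 113)
20^32 ≡ 106 (mod 113)
20^56 = 20^(32+16+8) ≡ 112 (mod 113).
Result is 112 ≡ −1, so (20/113) = −1.

-1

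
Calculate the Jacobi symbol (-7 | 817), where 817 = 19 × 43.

First reduce: -7 ≡ 810 (mod 817).
Pull out 2: since 817 ≡ 1 (mod 8), (2/817) = +1.
Reciprocity: 405 ≡ 1 and 817 ≡ 1 (mod 4), so (405/817) = +(817/405).
Reduce top mod 405: now compute (7/405).
Reciprocity: 7 ≡ 3 and 405 ≡ 1 (mod 4), so (7/405) = +(405/7).
Reduce top mod 7: now compute (6/7).
Pull out 2: since 7 ≡ 7 (mod 8), (2/7) = +1.
Reciprocity: 3 ≡ 3 and 7 ≡ 3 (mod 4), so (3/7) = −(7/3).
Reduce top mod 3: now compute (1/3).
Reached (1/3) = 1. Collecting the sign flips along the way, the symbol is -1.

-1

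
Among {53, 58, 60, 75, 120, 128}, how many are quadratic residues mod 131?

4

(53/131) = +1 → QR.
(58/131) = +1 → QR.
(60/131) = +1 → QR.
(75/131) = +1 → QR.
(120/131) = -1 → non-residue.
(128/131) = -1 → non-residue.
Total quadratic residues among the 6: 4.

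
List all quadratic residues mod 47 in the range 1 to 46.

1, 2, 3, 4, 6, 7, 8, 9, 12, 14, 16, 17, 18, 21, 24, 25, 27, 28, 32, 34, 36, 37, 42

Square k = 1,…,23 (k and 47−k give the same square):
1²=1, 2²=4, 3²=9, 4²=16, 5²=25, 6²=36, 7²≡2, 8²≡17, 9²≡34, 10²≡6, 11²≡27, 12²≡3, 13²≡28, 14²≡8, 15²≡37, 16²≡21, 17²≡7, 18²≡42, 19²≡32, 20²≡24, 21²≡18, 22²≡14, 23²≡12 (mod 47).
So the quadratic residues mod 47 are {1, 2, 3, 4, 6, 7, 8, 9, 12, 14, 16, 17, 18, 21, 24, 25, 27, 28, 32, 34, 36, 37, 42}.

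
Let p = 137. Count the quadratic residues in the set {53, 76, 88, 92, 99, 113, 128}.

4

(53/137) = -1 → non-residue.
(76/137) = +1 → QR.
(88/137) = +1 → QR.
(92/137) = -1 → non-residue.
(99/137) = +1 → QR.
(113/137) = -1 → non-residue.
(128/137) = +1 → QR.
Total quadratic residues among the 7: 4.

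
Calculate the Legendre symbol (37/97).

-1

Reciprocity: 37 ≡ 1 and 97 ≡ 1 (mod 4), so (37/97) = +(97/37).
Reduce top mod 37: now compute (23/37).
Reciprocity: 23 ≡ 3 and 37 ≡ 1 (mod 4), so (23/37) = +(37/23).
Reduce top mod 23: now compute (14/23).
Pull out 2: since 23 ≡ 7 (mod 8), (2/23) = +1.
Reciprocity: 7 ≡ 3 and 23 ≡ 3 (mod 4), so (7/23) = −(23/7).
Reduce top mod 7: now compute (2/7).
Pull out 2: since 7 ≡ 7 (mod 8), (2/7) = +1.
Reached (1/7) = 1. Collecting the sign flips along the way, the symbol is -1.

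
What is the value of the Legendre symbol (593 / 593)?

First reduce: 593 ≡ 0 (mod 593).
Top reduces to 0: gcd > 1, so the symbol is 0.

0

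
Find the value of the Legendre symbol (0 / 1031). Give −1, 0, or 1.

0

Top reduces to 0: gcd > 1, so the symbol is 0.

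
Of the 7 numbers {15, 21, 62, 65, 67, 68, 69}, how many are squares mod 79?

(15/79) = -1 → non-residue.
(21/79) = +1 → QR.
(62/79) = +1 → QR.
(65/79) = +1 → QR.
(67/79) = +1 → QR.
(68/79) = -1 → non-residue.
(69/79) = -1 → non-residue.
Total quadratic residues among the 7: 4.

4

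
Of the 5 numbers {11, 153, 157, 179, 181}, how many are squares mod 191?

1

(11/191) = -1 → non-residue.
(153/191) = +1 → QR.
(157/191) = -1 → non-residue.
(179/191) = -1 → non-residue.
(181/191) = -1 → non-residue.
Total quadratic residues among the 5: 1.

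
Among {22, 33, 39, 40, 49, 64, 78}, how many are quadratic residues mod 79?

(22/79) = +1 → QR.
(33/79) = -1 → non-residue.
(39/79) = -1 → non-residue.
(40/79) = +1 → QR.
(49/79) = +1 → QR.
(64/79) = +1 → QR.
(78/79) = -1 → non-residue.
Total quadratic residues among the 7: 4.

4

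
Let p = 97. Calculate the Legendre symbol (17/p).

Reciprocity: 17 ≡ 1 and 97 ≡ 1 (mod 4), so (17/97) = +(97/17).
Reduce top mod 17: now compute (12/17).
Pull out 2^2: since 17 ≡ 1 (mod 8), (2/17) = +1, so (2/17)^2 = +1.
Reciprocity: 3 ≡ 3 and 17 ≡ 1 (mod 4), so (3/17) = +(17/3).
Reduce top mod 3: now compute (2/3).
Pull out 2: since 3 ≡ 3 (mod 8), (2/3) = -1.
Reached (1/3) = 1. Collecting the sign flips along the way, the symbol is -1.

-1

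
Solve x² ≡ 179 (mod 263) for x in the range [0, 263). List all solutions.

53, 210

Since 263 ≡ 3 (mod 4), a square root of 179 is 179^((263+1)/4) = 179^66 mod 263.
Repeated squaring: 179^2≡218, 179^4≡184, 179^8≡192, 179^16≡44, 179^32≡95, 179^64≡83 (mod 263).
179^66 = 179^(64+2) ≡ 210 (mod 263).
Check: 210² = 44100 ≡ 179 (mod 263). The two roots are 53 and 210.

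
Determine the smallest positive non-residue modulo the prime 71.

7

(2/71) = +1, so 2 is a residue.
(3/71) = +1, so 3 is a residue.
(4/71) = +1, so 4 is a residue.
(5/71) = +1, so 5 is a residue.
(6/71) = +1, so 6 is a residue.
(7/71) = −1, so 7 is the smallest positive non-residue mod 71.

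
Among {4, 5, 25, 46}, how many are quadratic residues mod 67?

(4/67) = +1 → QR.
(5/67) = -1 → non-residue.
(25/67) = +1 → QR.
(46/67) = -1 → non-residue.
Total quadratic residues among the 4: 2.

2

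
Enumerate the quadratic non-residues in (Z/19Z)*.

2,3,8,10,12,13,14,15,18

Square k = 1,…,9 (k and 19−k give the same square):
1²=1, 2²=4, 3²=9, 4²=16, 5²≡6, 6²≡17, 7²≡11, 8²≡7, 9²≡5 (mod 19).
The residues are {1, 4, 5, 6, 7, 9, 11, 16, 17}; the non-residues are the remaining 9 nonzero classes.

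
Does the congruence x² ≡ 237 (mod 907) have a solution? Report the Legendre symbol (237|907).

1

Reciprocity: 237 ≡ 1 and 907 ≡ 3 (mod 4), so (237/907) = +(907/237).
Reduce top mod 237: now compute (196/237).
Pull out 2^2: since 237 ≡ 5 (mod 8), (2/237) = -1, so (2/237)^2 = +1.
Reciprocity: 49 ≡ 1 and 237 ≡ 1 (mod 4), so (49/237) = +(237/49).
Reduce top mod 49: now compute (41/49).
Reciprocity: 41 ≡ 1 and 49 ≡ 1 (mod 4), so (41/49) = +(49/41).
Reduce top mod 41: now compute (8/41).
Pull out 2^3: since 41 ≡ 1 (mod 8), (2/41) = +1, so (2/41)^3 = +1.
Reached (1/41) = 1. Collecting the sign flips along the way, the symbol is +1.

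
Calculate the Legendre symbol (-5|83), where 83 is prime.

Euler's criterion: (-5/83) ≡ 78^41 (mod 83).
78^2 ≡ 25 (mod 83)
78^4 ≡ 44 (mod 83)
78^8 ≡ 27 (mod 83)
78^16 ≡ 65 (mod 83)
78^32 ≡ 75 (mod 83)
78^41 = 78^(32+8+1) ≡ 1 (mod 83).
Result is 1, so (-5/83) = 1.

1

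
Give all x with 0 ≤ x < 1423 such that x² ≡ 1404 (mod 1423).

Since 1423 ≡ 3 (mod 4), a square root of 1404 is 1404^((1423+1)/4) = 1404^356 mod 1423.
Repeated squaring: 1404^2≡361, 1404^4≡828, 1404^8≡1121, 1404^16≡132, 1404^32≡348, 1404^64≡149, 1404^128≡856, 1404^256≡1314 (mod 1423).
1404^356 = 1404^(256+64+32+4) ≡ 823 (mod 1423).
Check: 823² = 677329 ≡ 1404 (mod 1423). The two roots are 600 and 823.

600, 823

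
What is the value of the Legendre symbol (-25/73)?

1

Euler's criterion: (-25/73) ≡ 48^36 (mod 73).
48^2 ≡ 41 (mod 73)
48^4 ≡ 2 (mod 73)
48^8 ≡ 4 (mod 73)
48^16 ≡ 16 (mod 73)
48^32 ≡ 37 (mod 73)
48^36 = 48^(32+4) ≡ 1 (mod 73).
Result is 1, so (-25/73) = 1.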